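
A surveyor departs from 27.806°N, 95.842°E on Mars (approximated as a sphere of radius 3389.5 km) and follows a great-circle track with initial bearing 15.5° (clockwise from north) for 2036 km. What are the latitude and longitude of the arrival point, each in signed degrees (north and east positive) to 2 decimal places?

60.06°, 113.46°

Angular distance δ = d/R = 2036/3389.5 = 0.60068 rad; initial bearing θ = 0.2705 rad.
sin φ₂ = sin φ₁ cos δ + cos φ₁ sin δ cos θ = (0.4665)(0.8250) + (0.8845)(0.5652)(0.9636) = 0.8666, so φ₂ = 60.06°.
Δλ = atan2(sin θ sin δ cos φ₁, cos δ − sin φ₁ sin φ₂) = atan2(0.1336, 0.4207) = 17.618°.
λ₂ = 95.842° + 17.618° = 113.46°.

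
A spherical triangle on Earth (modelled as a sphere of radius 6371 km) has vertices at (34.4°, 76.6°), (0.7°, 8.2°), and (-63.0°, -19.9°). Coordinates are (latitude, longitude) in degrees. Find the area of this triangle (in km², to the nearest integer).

37077118 km²

Side lengths (central angles): a = 1.1706, b = 2.1481, c = 1.2549 rad; semiperimeter s = 2.2869.
By l'Huilier's theorem, tan(E/4) = √[tan(s/2) tan((s−a)/2) tan((s−b)/2) tan((s−c)/2)], giving spherical excess E = 0.9135 rad.
Area = E·R² = 0.9135 × (6371)² ≈ 37077118 km².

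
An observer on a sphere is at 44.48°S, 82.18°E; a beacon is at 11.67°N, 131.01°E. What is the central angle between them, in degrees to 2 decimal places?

71.44°

In radians: φ₁ = -0.7763, φ₂ = 0.2037, Δλ = 48.830° = 0.8522 rad.
cos c = sin φ₁ sin φ₂ + cos φ₁ cos φ₂ cos Δλ = (-0.7007)(0.2023) + (0.7135)(0.9793)(0.6583) = 0.31826,
so c = arccos(0.31826) = 1.24691 rad.
So the angular separation is 71.44°.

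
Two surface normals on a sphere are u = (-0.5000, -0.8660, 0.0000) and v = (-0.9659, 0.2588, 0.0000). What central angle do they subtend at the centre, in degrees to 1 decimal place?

u·v = 0.2588; |u| = 1.0000, |v| = 1.0000.
cos θ = (u·v)/(|u||v|) = 0.2588, so θ = 75.0°.

75.0°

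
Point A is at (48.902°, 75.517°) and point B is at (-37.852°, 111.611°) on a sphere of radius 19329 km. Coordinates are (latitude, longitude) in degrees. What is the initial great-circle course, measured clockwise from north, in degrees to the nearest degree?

152°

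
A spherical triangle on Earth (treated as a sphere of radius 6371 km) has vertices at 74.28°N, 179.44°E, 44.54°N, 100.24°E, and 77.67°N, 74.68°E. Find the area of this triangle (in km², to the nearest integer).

Side lengths (central angles): a = 0.6049, b = 0.3880, c = 0.7794 rad; semiperimeter s = 0.8862.
By l'Huilier's theorem, tan(E/4) = √[tan(s/2) tan((s−a)/2) tan((s−b)/2) tan((s−c)/2)], giving spherical excess E = 0.1208 rad.
Area = E·R² = 0.1208 × (6371)² ≈ 4905034 km².

4905034 km²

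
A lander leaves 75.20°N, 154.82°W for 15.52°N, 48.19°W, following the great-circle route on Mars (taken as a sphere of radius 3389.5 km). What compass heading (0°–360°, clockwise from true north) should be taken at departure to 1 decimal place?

70.1°

With φ₁ = 1.3125, φ₂ = 0.2709, Δλ = 1.8610 rad, the forward-azimuth formula gives
θ = atan2( sin Δλ cos φ₂ , cos φ₁ sin φ₂ − sin φ₁ cos φ₂ cos Δλ ) = atan2(0.9232, 0.3350) = 70.06°.
So the initial bearing is 70.1°.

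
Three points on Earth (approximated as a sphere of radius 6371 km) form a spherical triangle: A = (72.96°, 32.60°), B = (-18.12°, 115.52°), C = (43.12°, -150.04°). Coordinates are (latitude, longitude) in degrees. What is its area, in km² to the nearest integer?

61122777 km²

Side lengths (central angles): a = 1.8403, b = 1.1154, c = 1.8370 rad; semiperimeter s = 2.3963.
By l'Huilier's theorem, tan(E/4) = √[tan(s/2) tan((s−a)/2) tan((s−b)/2) tan((s−c)/2)], giving spherical excess E = 1.5059 rad.
Area = E·R² = 1.5059 × (6371)² ≈ 61122777 km².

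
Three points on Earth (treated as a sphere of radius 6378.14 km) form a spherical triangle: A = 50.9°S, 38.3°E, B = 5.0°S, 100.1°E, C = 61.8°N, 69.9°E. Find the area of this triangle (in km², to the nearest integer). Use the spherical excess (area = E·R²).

40410891 km²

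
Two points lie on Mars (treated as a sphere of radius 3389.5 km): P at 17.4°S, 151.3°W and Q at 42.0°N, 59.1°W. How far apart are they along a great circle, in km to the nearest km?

With latitudes φ₁ = -17.400°, φ₂ = 42.000° and longitude difference Δλ = 92.200°:
cos c = sin φ₁ sin φ₂ + cos φ₁ cos φ₂ cos Δλ = (-0.2990)(0.6691) + (0.9542)(0.7431)(-0.0384) = -0.22732,
so c = arccos(-0.22732) = 1.80012 rad.
Distance = R·c = 3389.5 × 1.8001 ≈ 6102 km.

6102 km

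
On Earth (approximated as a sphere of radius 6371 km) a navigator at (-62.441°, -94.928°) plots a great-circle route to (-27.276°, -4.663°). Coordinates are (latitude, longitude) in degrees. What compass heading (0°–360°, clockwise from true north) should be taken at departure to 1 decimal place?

103.6°

Δλ = 90.265° = 1.5754 rad.
y = sin Δλ · cos φ₂ = (1.0000)(0.8888) = 0.8888
x = cos φ₁ sin φ₂ − sin φ₁ cos φ₂ cos Δλ = (0.4627)(-0.4583) − (-0.8865)(0.8888)(-0.0046) = -0.2157
θ = atan2(y, x) = 103.64°, so the bearing is 103.6°.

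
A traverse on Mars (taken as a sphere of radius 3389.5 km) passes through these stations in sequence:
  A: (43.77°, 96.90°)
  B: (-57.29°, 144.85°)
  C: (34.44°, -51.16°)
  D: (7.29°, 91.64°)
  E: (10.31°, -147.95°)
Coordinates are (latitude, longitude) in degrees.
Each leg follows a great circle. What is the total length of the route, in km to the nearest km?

29992 km

Leg A→B: central angle 1.8973 rad, distance 6430.8 km.
Leg B→C: central angle 2.7004 rad, distance 9153.0 km.
Leg C→D: central angle 2.1893 rad, distance 7420.7 km.
Leg D→E: central angle 2.0615 rad, distance 6987.6 km.
Total: 6430.8 + 9153.0 + 7420.7 + 6987.6 ≈ 29992 km.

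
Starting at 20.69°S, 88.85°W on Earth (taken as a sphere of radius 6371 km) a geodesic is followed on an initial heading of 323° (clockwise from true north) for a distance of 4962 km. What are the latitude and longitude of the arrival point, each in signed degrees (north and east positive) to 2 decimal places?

15.86°, -114.92°

Angular distance δ = d/R = 4962/6371 = 0.77884 rad; initial bearing θ = 5.6374 rad.
sin φ₂ = sin φ₁ cos δ + cos φ₁ sin δ cos θ = (-0.3533)(0.7117) + (0.9355)(0.7025)(0.7986) = 0.2734, so φ₂ = 15.86°.
Δλ = atan2(sin θ sin δ cos φ₁, cos δ − sin φ₁ sin φ₂) = atan2(-0.3955, 0.8083) = -26.071°.
λ₂ = -88.850° − 26.071° = -114.92°.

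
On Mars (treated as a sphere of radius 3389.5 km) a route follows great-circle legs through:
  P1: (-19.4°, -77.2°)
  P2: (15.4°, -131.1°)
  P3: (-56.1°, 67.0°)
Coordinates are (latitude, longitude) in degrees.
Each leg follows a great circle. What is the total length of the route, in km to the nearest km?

Leg P1→P2: central angle 1.1067 rad, distance 3751.3 km.
Leg P2→P3: central angle 2.3914 rad, distance 8105.5 km.
Total: 3751.3 + 8105.5 ≈ 11857 km.

11857 km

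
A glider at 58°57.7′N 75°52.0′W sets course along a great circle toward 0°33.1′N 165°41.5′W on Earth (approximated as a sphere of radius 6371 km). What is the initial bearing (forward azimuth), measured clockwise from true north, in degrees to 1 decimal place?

270.1°

With φ₁ = 1.0291, φ₂ = 0.0096, Δλ = -1.5677 rad, the forward-azimuth formula gives
θ = atan2( sin Δλ cos φ₂ , cos φ₁ sin φ₂ − sin φ₁ cos φ₂ cos Δλ ) = atan2(-0.9999, 0.0023) = -89.87°.
Adding 360° brings this into [0°, 360°): 270.1°.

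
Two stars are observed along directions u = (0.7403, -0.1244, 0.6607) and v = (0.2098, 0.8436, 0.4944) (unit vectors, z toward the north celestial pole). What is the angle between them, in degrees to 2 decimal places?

67.85°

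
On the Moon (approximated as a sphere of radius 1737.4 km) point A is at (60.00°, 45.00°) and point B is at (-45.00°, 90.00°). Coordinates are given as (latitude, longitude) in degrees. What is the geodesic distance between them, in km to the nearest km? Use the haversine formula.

3373 km

With latitudes φ₁ = 60.000°, φ₂ = -45.000° and longitude difference Δλ = 45.000°:
Haversine: a = sin²(Δφ/2) + cos φ₁ cos φ₂ sin²(Δλ/2) = 0.6294 + (0.5000)(0.7071)(0.1464) = 0.68119.
Central angle c = 2·arcsin(√a) = 1.94161 rad.
Distance = R·c = 1737.4 × 1.9416 ≈ 3373 km.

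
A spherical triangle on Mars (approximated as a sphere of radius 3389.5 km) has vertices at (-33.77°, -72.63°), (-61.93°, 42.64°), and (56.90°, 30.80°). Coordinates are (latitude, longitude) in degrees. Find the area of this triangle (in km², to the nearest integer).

Side lengths (central angles): a = 2.0802, b = 2.1786, c = 1.2414 rad; semiperimeter s = 2.7501.
By l'Huilier's theorem, tan(E/4) = √[tan(s/2) tan((s−a)/2) tan((s−b)/2) tan((s−c)/2)], giving spherical excess E = 2.4326 rad.
Area = E·R² = 2.4326 × (3389.5)² ≈ 27947596 km².

27947596 km²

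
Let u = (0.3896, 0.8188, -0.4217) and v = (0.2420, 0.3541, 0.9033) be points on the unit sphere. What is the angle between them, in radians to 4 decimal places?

1.5675 rad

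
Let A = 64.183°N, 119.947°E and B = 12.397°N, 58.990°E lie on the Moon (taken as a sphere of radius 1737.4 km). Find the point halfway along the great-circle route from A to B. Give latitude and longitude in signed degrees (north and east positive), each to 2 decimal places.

41.78°, 76.76°

Central angle δ = 1.1596 rad. Interpolating on the sphere with fraction f = 0.5:
P = [sin((1−f)δ)·A + sin(fδ)·B] / sin δ = 0.5977·A + 0.5977·B in Cartesian coordinates,
giving P = (0.1708, 0.7258, 0.6663), i.e. latitude 41.78°, longitude 76.76°.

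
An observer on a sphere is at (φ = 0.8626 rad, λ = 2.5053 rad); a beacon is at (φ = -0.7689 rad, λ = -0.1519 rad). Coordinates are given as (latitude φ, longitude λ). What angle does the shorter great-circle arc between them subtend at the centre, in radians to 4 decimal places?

2.7988 rad

With latitudes φ₁ = 49.423°, φ₂ = -44.055° and longitude difference Δλ = -152.246°:
cos c = sin φ₁ sin φ₂ + cos φ₁ cos φ₂ cos Δλ = (0.7595)(-0.6953) + (0.6505)(0.7187)(-0.8850) = -0.94183,
so c = arccos(-0.94183) = 2.79884 rad.
So the angular separation is 2.7988 rad.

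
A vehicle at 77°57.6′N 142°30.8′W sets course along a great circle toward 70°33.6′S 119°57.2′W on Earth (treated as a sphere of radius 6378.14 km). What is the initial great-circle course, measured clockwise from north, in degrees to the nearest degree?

166°

Δλ = 22.560° = 0.3937 rad.
y = sin Δλ · cos φ₂ = (0.3837)(0.3328) = 0.1277
x = cos φ₁ sin φ₂ − sin φ₁ cos φ₂ cos Δλ = (0.2086)(-0.9430) − (0.9780)(0.3328)(0.9235) = -0.4973
θ = atan2(y, x) = 165.60°, so the bearing is 166°.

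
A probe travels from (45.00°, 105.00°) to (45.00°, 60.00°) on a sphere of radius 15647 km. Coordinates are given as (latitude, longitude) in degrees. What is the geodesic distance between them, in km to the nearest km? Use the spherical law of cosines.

8575 km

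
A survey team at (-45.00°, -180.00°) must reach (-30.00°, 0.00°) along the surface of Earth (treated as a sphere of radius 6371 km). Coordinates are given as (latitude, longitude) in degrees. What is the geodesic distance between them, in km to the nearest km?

Let φ₁ = -0.7854 rad, φ₂ = -0.5236 rad, and Δλ = -3.1416 rad.
cos c = sin φ₁ sin φ₂ + cos φ₁ cos φ₂ cos Δλ = (-0.7071)(-0.5000) + (0.7071)(0.8660)(-1.0000) = -0.25882,
so c = arccos(-0.25882) = 1.83260 rad.
Distance = R·c = 6371 × 1.8326 ≈ 11675 km.

11675 km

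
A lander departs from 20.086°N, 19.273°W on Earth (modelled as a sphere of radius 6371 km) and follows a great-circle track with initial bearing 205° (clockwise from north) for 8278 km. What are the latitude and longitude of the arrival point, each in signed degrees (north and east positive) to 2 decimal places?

-46.71°, -55.70°

Angular distance δ = d/R = 8278/6371 = 1.29933 rad; initial bearing θ = 3.5779 rad.
sin φ₂ = sin φ₁ cos δ + cos φ₁ sin δ cos θ = (0.3434)(0.2681) + (0.9392)(0.9634)(-0.9063) = -0.7279, so φ₂ = -46.71°.
Δλ = atan2(sin θ sin δ cos φ₁, cos δ − sin φ₁ sin φ₂) = atan2(-0.3824, 0.5181) = -36.427°.
λ₂ = -19.273° − 36.427° = -55.70°.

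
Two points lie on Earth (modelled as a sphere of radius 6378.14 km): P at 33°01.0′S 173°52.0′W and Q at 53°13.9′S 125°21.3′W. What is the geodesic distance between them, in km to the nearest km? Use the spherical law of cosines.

4423 km

Let φ₁ = -0.5762 rad, φ₂ = -0.9291 rad, and Δλ = 0.8467 rad.
cos c = sin φ₁ sin φ₂ + cos φ₁ cos φ₂ cos Δλ = (-0.5449)(-0.8011) + (0.8385)(0.5986)(0.6625) = 0.76899,
so c = arccos(0.76899) = 0.69354 rad.
Distance = R·c = 6378.14 × 0.6935 ≈ 4423 km.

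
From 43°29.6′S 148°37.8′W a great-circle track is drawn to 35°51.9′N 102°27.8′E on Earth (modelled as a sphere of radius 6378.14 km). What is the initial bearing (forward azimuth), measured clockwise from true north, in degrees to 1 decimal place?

287.7°

Δλ = -108.907° = -1.9008 rad.
y = sin Δλ · cos φ₂ = (-0.9460)(0.8104) = -0.7667
x = cos φ₁ sin φ₂ − sin φ₁ cos φ₂ cos Δλ = (0.7255)(0.5859) − (-0.6883)(0.8104)(-0.3240) = 0.2443
θ = atan2(y, x) = -72.33°; adding 360° gives 287.7°.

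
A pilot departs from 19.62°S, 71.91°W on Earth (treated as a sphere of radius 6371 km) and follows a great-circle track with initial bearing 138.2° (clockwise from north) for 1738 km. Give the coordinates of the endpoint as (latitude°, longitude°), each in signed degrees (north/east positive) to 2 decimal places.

Angular distance δ = d/R = 1738/6371 = 0.27280 rad; initial bearing θ = 2.4120 rad.
sin φ₂ = sin φ₁ cos δ + cos φ₁ sin δ cos θ = (-0.3358)(0.9630) + (0.9419)(0.2694)(-0.7455) = -0.5126, so φ₂ = -30.83°.
Δλ = atan2(sin θ sin δ cos φ₁, cos δ − sin φ₁ sin φ₂) = atan2(0.1692, 0.7909) = 12.072°.
λ₂ = -71.910° + 12.072° = -59.84°.

-30.83°, -59.84°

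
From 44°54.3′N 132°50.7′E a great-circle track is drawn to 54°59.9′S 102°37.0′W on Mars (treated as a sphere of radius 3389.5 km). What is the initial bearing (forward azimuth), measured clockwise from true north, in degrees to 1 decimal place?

126.6°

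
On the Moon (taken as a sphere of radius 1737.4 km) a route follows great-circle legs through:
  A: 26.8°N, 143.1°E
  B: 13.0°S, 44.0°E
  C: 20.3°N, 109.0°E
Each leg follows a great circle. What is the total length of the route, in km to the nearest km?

5333 km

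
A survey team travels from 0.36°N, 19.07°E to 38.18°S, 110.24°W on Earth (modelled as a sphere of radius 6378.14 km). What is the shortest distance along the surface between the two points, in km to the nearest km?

13372 km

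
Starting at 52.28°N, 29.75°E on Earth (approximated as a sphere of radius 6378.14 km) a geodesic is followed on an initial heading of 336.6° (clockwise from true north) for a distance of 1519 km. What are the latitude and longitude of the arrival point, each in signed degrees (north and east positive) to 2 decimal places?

Angular distance δ = d/R = 1519/6378.14 = 0.23816 rad; initial bearing θ = 5.8748 rad.
sin φ₂ = sin φ₁ cos δ + cos φ₁ sin δ cos θ = (0.7910)(0.9718) + (0.6118)(0.2359)(0.9178) = 0.9011, so φ₂ = 64.31°.
Δλ = atan2(sin θ sin δ cos φ₁, cos δ − sin φ₁ sin φ₂) = atan2(-0.0573, 0.2590) = -12.481°.
λ₂ = 29.750° − 12.481° = 17.27°.

64.31°, 17.27°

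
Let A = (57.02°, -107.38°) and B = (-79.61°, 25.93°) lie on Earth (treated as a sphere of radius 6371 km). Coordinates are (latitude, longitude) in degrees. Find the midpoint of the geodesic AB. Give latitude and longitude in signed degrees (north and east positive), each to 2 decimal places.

Central angle δ = 2.6735 rad. Interpolating on the sphere with fraction f = 0.5:
P = [sin((1−f)δ)·A + sin(fδ)·B] / sin δ = 2.1561·A + 2.1561·B in Cartesian coordinates,
giving P = (-0.0009, -0.9501, -0.3121), i.e. latitude -18.18°, longitude -90.05°.

-18.18°, -90.05°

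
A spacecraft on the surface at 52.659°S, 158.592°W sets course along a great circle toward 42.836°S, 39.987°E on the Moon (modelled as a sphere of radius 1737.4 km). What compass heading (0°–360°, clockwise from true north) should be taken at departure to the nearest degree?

Δλ = -161.421° = -2.8173 rad.
y = sin Δλ · cos φ₂ = (-0.3186)(0.7333) = -0.2336
x = cos φ₁ sin φ₂ − sin φ₁ cos φ₂ cos Δλ = (0.6066)(-0.6799) − (-0.7950)(0.7333)(-0.9479) = -0.9650
θ = atan2(y, x) = -166.39°; adding 360° gives 194°.

194°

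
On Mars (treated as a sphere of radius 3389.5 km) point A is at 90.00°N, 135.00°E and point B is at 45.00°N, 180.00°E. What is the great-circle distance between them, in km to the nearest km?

2662 km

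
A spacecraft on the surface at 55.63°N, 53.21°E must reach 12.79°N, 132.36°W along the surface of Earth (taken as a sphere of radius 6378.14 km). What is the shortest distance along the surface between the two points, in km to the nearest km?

Let φ₁ = 0.9709 rad, φ₂ = 0.2232 rad, and Δλ = 3.0444 rad.
Haversine: a = sin²(Δφ/2) + cos φ₁ cos φ₂ sin²(Δλ/2) = 0.1334 + (0.5645)(0.9752)(0.9976) = 0.68260.
Central angle c = 2·arcsin(√a) = 1.94464 rad.
Distance = R·c = 6378.14 × 1.9446 ≈ 12403 km.

12403 km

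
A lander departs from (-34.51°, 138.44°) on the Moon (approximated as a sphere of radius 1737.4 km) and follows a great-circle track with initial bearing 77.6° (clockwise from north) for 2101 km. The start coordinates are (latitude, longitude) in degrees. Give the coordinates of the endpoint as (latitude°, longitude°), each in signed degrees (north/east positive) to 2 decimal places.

-2.00°, -155.48°

Angular distance δ = d/R = 2101/1737.4 = 1.20928 rad; initial bearing θ = 1.3544 rad.
sin φ₂ = sin φ₁ cos δ + cos φ₁ sin δ cos θ = (-0.5666)(0.3537) + (0.8240)(0.9354)(0.2147) = -0.0349, so φ₂ = -2.00°.
Δλ = atan2(sin θ sin δ cos φ₁, cos δ − sin φ₁ sin φ₂) = atan2(0.7528, 0.3339) = 66.078°.
λ₂ = 138.440° + 66.078° = 204.52° → -155.48° after wrapping to (−180°, 180°].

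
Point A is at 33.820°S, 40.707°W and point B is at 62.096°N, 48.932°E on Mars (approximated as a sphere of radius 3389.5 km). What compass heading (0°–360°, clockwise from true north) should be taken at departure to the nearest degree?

32°

Δλ = 89.639° = 1.5645 rad.
y = sin Δλ · cos φ₂ = (1.0000)(0.4680) = 0.4680
x = cos φ₁ sin φ₂ − sin φ₁ cos φ₂ cos Δλ = (0.8308)(0.8837) − (-0.5566)(0.4680)(0.0063) = 0.7358
θ = atan2(y, x) = 32.46°, so the bearing is 32°.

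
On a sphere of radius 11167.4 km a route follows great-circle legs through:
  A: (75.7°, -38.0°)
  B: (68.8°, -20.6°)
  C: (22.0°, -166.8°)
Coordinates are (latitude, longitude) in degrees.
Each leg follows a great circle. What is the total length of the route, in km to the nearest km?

Leg A→B: central angle 0.1507 rad, distance 1682.6 km.
Leg B→C: central angle 1.5001 rad, distance 16752.3 km.
Total: 1682.6 + 16752.3 ≈ 18435 km.

18435 km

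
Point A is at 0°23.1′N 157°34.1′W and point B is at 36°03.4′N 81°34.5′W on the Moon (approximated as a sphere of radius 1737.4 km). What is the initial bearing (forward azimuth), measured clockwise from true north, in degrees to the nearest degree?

53°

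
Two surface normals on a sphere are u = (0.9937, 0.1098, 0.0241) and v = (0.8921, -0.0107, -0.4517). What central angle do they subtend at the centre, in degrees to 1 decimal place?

29.0°

u·v = 0.8744; |u| = 1.0000, |v| = 1.0000.
cos θ = (u·v)/(|u||v|) = 0.8744, so θ = 29.0°.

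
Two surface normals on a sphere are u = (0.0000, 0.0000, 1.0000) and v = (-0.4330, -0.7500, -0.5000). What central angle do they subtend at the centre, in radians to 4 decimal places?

2.0944 rad

u·v = -0.5000; |u| = 1.0000, |v| = 1.0000.
cos θ = (u·v)/(|u||v|) = -0.5000, so θ = 2.0944 rad.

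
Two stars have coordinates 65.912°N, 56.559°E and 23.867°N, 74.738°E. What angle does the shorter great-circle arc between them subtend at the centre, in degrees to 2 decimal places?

43.62°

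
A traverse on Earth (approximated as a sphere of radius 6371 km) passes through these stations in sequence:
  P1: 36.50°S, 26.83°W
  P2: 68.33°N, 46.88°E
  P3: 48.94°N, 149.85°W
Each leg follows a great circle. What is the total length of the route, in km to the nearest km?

20023 km

Leg P1→P2: central angle 2.0595 rad, distance 13121.4 km.
Leg P2→P3: central angle 1.0833 rad, distance 6901.4 km.
Total: 13121.4 + 6901.4 ≈ 20023 km.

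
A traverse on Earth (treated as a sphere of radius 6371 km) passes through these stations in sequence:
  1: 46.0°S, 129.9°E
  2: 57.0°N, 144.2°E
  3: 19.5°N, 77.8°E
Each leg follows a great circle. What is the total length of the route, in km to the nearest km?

18308 km

Leg 1→2: central angle 1.8097 rad, distance 11529.8 km.
Leg 2→3: central angle 1.0639 rad, distance 6777.9 km.
Total: 11529.8 + 6777.9 ≈ 18308 km.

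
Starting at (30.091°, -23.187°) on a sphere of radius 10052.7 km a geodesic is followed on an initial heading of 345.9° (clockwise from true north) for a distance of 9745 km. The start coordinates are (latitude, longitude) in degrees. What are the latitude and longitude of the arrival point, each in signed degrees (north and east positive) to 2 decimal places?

77.32°, -89.39°

Angular distance δ = d/R = 9745/10052.7 = 0.96939 rad; initial bearing θ = 6.0371 rad.
sin φ₂ = sin φ₁ cos δ + cos φ₁ sin δ cos θ = (0.5014)(0.5658) + (0.8652)(0.8245)(0.9699) = 0.9756, so φ₂ = 77.32°.
Δλ = atan2(sin θ sin δ cos φ₁, cos δ − sin φ₁ sin φ₂) = atan2(-0.1738, 0.0767) = -66.199°.
λ₂ = -23.187° − 66.199° = -89.39°.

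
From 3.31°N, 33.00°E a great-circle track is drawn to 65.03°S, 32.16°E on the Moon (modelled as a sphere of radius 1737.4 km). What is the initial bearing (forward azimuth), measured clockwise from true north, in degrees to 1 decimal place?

Δλ = -0.840° = -0.0147 rad.
y = sin Δλ · cos φ₂ = (-0.0147)(0.4221) = -0.0062
x = cos φ₁ sin φ₂ − sin φ₁ cos φ₂ cos Δλ = (0.9983)(-0.9065) − (0.0577)(0.4221)(0.9999) = -0.9294
θ = atan2(y, x) = -179.62°; adding 360° gives 180.4°.

180.4°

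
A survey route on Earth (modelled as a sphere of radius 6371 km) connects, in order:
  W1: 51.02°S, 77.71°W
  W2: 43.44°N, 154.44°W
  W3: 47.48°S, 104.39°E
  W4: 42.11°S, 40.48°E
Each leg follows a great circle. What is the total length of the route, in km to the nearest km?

Leg W1→W2: central angle 2.0149 rad, distance 12837.1 km.
Leg W2→W3: central angle 2.2166 rad, distance 14122.0 km.
Leg W3→W4: central angle 0.7746 rad, distance 4934.7 km.
Total: 12837.1 + 14122.0 + 4934.7 ≈ 31894 km.

31894 km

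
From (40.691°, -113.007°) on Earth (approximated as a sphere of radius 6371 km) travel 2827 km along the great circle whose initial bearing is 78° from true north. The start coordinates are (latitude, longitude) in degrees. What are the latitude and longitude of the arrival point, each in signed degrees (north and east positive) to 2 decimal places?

41.03°, -79.18°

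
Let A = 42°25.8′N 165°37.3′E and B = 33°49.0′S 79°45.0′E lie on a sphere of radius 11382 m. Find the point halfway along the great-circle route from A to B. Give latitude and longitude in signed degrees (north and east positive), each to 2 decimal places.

Central angle δ = 1.9085 rad. Interpolating on the sphere with fraction f = 0.5:
P = [sin((1−f)δ)·A + sin(fδ)·B] / sin δ = 0.8647·A + 0.8647·B in Cartesian coordinates,
giving P = (-0.4904, 0.8655, 0.1022), i.e. latitude 5.86°, longitude 119.54°.

5.86°, 119.54°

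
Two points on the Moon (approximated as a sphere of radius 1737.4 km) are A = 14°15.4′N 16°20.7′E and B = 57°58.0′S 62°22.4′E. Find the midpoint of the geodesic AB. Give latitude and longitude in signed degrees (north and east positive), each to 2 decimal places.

-23.39°, 32.27°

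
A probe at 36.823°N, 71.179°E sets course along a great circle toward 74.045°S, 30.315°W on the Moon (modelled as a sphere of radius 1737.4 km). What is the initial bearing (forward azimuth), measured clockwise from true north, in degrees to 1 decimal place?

Δλ = -101.494° = -1.7714 rad.
y = sin Δλ · cos φ₂ = (-0.9799)(0.2749) = -0.2694
x = cos φ₁ sin φ₂ − sin φ₁ cos φ₂ cos Δλ = (0.8005)(-0.9615) − (0.5993)(0.2749)(-0.1993) = -0.7368
θ = atan2(y, x) = -159.92°; adding 360° gives 200.1°.

200.1°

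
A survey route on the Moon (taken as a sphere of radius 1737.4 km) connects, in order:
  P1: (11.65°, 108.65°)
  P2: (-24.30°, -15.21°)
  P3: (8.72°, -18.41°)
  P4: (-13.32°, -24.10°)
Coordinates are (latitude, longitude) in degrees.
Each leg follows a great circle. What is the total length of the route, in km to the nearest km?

Leg P1→P2: central angle 2.1901 rad, distance 3805.0 km.
Leg P2→P3: central angle 0.5789 rad, distance 1005.7 km.
Leg P3→P4: central angle 0.3971 rad, distance 689.9 km.
Total: 3805.0 + 1005.7 + 689.9 ≈ 5501 km.

5501 km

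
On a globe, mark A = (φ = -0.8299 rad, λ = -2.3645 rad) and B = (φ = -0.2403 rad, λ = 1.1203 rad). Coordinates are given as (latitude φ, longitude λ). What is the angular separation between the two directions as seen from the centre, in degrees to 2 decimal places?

116.21°

With latitudes φ₁ = -47.550°, φ₂ = -13.768° and longitude difference Δλ = -160.336°:
cos c = sin φ₁ sin φ₂ + cos φ₁ cos φ₂ cos Δλ = (-0.7379)(-0.2380) + (0.6749)(0.9713)(-0.9417) = -0.44172,
so c = arccos(-0.44172) = 2.02831 rad.
So the angular separation is 116.21°.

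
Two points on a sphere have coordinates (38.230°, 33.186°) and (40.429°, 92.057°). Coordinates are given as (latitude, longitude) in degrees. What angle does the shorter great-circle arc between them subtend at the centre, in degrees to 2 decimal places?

With latitudes φ₁ = 38.230°, φ₂ = 40.429° and longitude difference Δλ = 58.871°:
cos c = sin φ₁ sin φ₂ + cos φ₁ cos φ₂ cos Δλ = (0.6188)(0.6485) + (0.7855)(0.7612)(0.5170) = 0.71043,
so c = arccos(0.71043) = 0.78069 rad.
So the angular separation is 44.73°.

44.73°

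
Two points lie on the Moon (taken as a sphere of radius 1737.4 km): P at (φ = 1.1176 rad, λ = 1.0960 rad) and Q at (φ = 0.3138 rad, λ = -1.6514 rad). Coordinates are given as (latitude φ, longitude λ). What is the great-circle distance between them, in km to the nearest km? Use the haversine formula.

Let φ₁ = 1.1176 rad, φ₂ = 0.3138 rad, and Δλ = -2.7474 rad.
Haversine: a = sin²(Δφ/2) + cos φ₁ cos φ₂ sin²(Δλ/2) = 0.1530 + (0.4378)(0.9512)(0.9617) = 0.55350.
Central angle c = 2·arcsin(√a) = 1.67801 rad.
Distance = R·c = 1737.4 × 1.6780 ≈ 2915 km.

2915 km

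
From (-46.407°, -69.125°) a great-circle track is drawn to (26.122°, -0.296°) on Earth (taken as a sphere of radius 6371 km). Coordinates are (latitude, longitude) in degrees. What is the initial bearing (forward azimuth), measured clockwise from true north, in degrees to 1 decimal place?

Δλ = 68.829° = 1.2013 rad.
y = sin Δλ · cos φ₂ = (0.9325)(0.8979) = 0.8373
x = cos φ₁ sin φ₂ − sin φ₁ cos φ₂ cos Δλ = (0.6895)(0.4403) − (-0.7243)(0.8979)(0.3612) = 0.5384
θ = atan2(y, x) = 57.26°, so the bearing is 57.3°.

57.3°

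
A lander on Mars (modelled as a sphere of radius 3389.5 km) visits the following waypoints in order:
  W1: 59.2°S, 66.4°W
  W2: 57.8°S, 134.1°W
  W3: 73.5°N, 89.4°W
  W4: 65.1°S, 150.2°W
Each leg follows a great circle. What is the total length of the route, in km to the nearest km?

18506 km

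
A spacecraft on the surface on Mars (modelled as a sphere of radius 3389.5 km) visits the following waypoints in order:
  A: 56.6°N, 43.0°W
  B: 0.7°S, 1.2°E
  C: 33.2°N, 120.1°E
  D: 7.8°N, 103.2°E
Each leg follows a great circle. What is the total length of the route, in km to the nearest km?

Leg A→B: central angle 1.1762 rad, distance 3986.8 km.
Leg B→C: central angle 1.9944 rad, distance 6760.0 km.
Leg C→D: central angle 0.5206 rad, distance 1764.5 km.
Total: 3986.8 + 6760.0 + 1764.5 ≈ 12511 km.

12511 km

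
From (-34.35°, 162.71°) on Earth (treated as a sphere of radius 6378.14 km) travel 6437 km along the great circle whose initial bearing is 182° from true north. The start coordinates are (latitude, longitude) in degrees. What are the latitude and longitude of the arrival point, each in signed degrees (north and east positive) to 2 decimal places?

Angular distance δ = d/R = 6437/6378.14 = 1.00923 rad; initial bearing θ = 3.1765 rad.
sin φ₂ = sin φ₁ cos δ + cos φ₁ sin δ cos θ = (-0.5642)(0.5325) + (0.8256)(0.8464)(-0.9994) = -0.9989, so φ₂ = -87.26°.
Δλ = atan2(sin θ sin δ cos φ₁, cos δ − sin φ₁ sin φ₂) = atan2(-0.0244, -0.0311) = -141.885°.
λ₂ = 162.710° − 141.885° = 20.83°.

-87.26°, 20.83°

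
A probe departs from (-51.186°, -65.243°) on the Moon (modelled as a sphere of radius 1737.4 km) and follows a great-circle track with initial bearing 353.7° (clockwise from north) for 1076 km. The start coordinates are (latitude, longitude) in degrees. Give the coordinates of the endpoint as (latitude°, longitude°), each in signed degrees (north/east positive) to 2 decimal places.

-15.83°, -69.04°

Angular distance δ = d/R = 1076/1737.4 = 0.61932 rad; initial bearing θ = 6.1732 rad.
sin φ₂ = sin φ₁ cos δ + cos φ₁ sin δ cos θ = (-0.7792)(0.8143) + (0.6268)(0.5805)(0.9940) = -0.2728, so φ₂ = -15.83°.
Δλ = atan2(sin θ sin δ cos φ₁, cos δ − sin φ₁ sin φ₂) = atan2(-0.0399, 0.6017) = -3.796°.
λ₂ = -65.243° − 3.796° = -69.04°.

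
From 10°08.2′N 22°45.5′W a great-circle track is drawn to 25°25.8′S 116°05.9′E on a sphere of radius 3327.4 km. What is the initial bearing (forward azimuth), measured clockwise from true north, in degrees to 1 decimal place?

With φ₁ = 0.1769, φ₂ = -0.4438, Δλ = 2.4235 rad, the forward-azimuth formula gives
θ = atan2( sin Δλ cos φ₂ , cos φ₁ sin φ₂ − sin φ₁ cos φ₂ cos Δλ ) = atan2(0.5942, -0.3030) = 117.02°.
So the initial bearing is 117.0°.

117.0°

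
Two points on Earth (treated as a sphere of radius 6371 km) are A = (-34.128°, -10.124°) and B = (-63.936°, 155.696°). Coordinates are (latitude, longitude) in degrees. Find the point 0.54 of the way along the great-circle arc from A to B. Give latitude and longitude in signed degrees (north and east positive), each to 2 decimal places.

-77.12°, 9.67°

The central angle between A and B is δ = 1.4189 rad.
With f = 0.54, the slerp weights are sin((1−f)δ)/sin δ = 0.6144 and sin(fδ)/sin δ = 0.7015.
Weighted sum of the unit vectors: (0.6144)·(0.8149,-0.1455,-0.5610) + (0.7015)·(-0.4004,0.1808,-0.8983) = (0.2198, 0.0375, -0.9748).
Converting back: φ = atan2(z, √(x²+y²)) = -77.12°, λ = atan2(y, x) = 9.67°.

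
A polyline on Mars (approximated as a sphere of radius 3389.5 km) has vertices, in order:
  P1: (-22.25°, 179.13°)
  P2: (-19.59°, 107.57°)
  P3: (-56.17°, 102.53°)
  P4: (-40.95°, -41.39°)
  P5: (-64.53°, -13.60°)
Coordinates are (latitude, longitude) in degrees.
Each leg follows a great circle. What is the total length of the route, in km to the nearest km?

12405 km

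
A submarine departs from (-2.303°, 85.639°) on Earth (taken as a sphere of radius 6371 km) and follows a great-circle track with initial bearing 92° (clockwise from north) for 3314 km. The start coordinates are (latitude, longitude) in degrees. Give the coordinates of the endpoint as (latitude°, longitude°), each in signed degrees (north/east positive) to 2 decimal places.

Angular distance δ = d/R = 3314/6371 = 0.52017 rad; initial bearing θ = 1.6057 rad.
sin φ₂ = sin φ₁ cos δ + cos φ₁ sin δ cos θ = (-0.0402)(0.8677) + (0.9992)(0.4970)(-0.0349) = -0.0522, so φ₂ = -2.99°.
Δλ = atan2(sin θ sin δ cos φ₁, cos δ − sin φ₁ sin φ₂) = atan2(0.4963, 0.8656) = 29.828°.
λ₂ = 85.639° + 29.828° = 115.47°.

-2.99°, 115.47°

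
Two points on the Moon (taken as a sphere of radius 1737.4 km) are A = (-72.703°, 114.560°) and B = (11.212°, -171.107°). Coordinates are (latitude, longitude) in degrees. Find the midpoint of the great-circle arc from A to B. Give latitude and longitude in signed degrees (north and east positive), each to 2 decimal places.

The central angle between A and B is δ = 1.6779 rad.
With f = 0.5, the slerp weights are sin((1−f)δ)/sin δ = 0.7482 and sin(fδ)/sin δ = 0.7482.
Weighted sum of the unit vectors: (0.7482)·(-0.1236,0.2704,-0.9548) + (0.7482)·(-0.9691,-0.1516,0.1944) = (-0.8176, 0.0889, -0.5689).
Converting back: φ = atan2(z, √(x²+y²)) = -34.67°, λ = atan2(y, x) = 173.80°.

-34.67°, 173.80°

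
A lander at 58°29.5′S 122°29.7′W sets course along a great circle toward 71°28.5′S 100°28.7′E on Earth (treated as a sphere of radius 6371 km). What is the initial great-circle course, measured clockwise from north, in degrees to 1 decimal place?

Δλ = -137.027° = -2.3916 rad.
y = sin Δλ · cos φ₂ = (-0.6817)(0.3177) = -0.2166
x = cos φ₁ sin φ₂ − sin φ₁ cos φ₂ cos Δλ = (0.5226)(-0.9482) − (-0.8526)(0.3177)(-0.7317) = -0.6937
θ = atan2(y, x) = -162.66°; adding 360° gives 197.3°.

197.3°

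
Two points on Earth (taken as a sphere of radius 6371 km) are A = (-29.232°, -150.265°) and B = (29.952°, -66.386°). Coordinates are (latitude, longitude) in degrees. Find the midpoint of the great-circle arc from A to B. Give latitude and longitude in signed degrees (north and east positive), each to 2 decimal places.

Central angle δ = 1.7347 rad. Interpolating on the sphere with fraction f = 0.5:
P = [sin((1−f)δ)·A + sin(fδ)·B] / sin δ = 0.7730·A + 0.7730·B in Cartesian coordinates,
giving P = (-0.3174, -0.9482, 0.0084), i.e. latitude 0.48°, longitude -108.51°.

0.48°, -108.51°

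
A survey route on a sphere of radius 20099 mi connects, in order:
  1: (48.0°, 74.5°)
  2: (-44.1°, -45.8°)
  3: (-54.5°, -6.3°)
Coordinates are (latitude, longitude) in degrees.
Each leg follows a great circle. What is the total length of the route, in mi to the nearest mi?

58500 mi

Leg 1→2: central angle 2.4335 rad, distance 48910.8 mi.
Leg 2→3: central angle 0.4771 rad, distance 9589.0 mi.
Total: 48910.8 + 9589.0 ≈ 58500 mi.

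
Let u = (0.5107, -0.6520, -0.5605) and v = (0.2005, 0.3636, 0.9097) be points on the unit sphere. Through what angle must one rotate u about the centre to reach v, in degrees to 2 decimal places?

u·v = -0.6446; |u| = 1.0000, |v| = 1.0000.
cos θ = (u·v)/(|u||v|) = -0.6445, so θ = 130.13°.

130.13°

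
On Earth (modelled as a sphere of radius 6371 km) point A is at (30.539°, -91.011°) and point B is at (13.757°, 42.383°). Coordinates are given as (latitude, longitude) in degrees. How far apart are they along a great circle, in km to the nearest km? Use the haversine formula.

In radians: φ₁ = 0.5330, φ₂ = 0.2401, Δλ = 133.394° = 2.3282 rad.
Haversine: a = sin²(Δφ/2) + cos φ₁ cos φ₂ sin²(Δλ/2) = 0.0213 + (0.8613)(0.9713)(0.8435) = 0.72695.
Central angle c = 2·arcsin(√a) = 2.04194 rad.
Distance = R·c = 6371 × 2.0419 ≈ 13009 km.

13009 km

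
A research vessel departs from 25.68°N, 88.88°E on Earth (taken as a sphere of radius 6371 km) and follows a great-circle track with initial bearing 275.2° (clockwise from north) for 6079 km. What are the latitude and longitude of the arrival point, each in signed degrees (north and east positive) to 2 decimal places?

18.50°, 29.93°

Angular distance δ = d/R = 6079/6371 = 0.95417 rad; initial bearing θ = 4.8031 rad.
sin φ₂ = sin φ₁ cos δ + cos φ₁ sin δ cos θ = (0.4333)(0.5783) + (0.9012)(0.8158)(0.0906) = 0.3172, so φ₂ = 18.50°.
Δλ = atan2(sin θ sin δ cos φ₁, cos δ − sin φ₁ sin φ₂) = atan2(-0.7322, 0.4408) = -58.951°.
λ₂ = 88.880° − 58.951° = 29.93°.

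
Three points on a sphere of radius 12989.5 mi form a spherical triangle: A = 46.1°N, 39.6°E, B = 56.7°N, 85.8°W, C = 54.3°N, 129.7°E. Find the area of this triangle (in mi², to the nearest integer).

99523837 mi²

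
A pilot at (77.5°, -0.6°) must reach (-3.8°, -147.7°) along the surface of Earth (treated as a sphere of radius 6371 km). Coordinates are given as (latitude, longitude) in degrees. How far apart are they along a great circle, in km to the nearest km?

11591 km

In radians: φ₁ = 1.3526, φ₂ = -0.0663, Δλ = -147.100° = -2.5674 rad.
cos c = sin φ₁ sin φ₂ + cos φ₁ cos φ₂ cos Δλ = (0.9763)(-0.0663) + (0.2164)(0.9978)(-0.8396) = -0.24603,
so c = arccos(-0.24603) = 1.81938 rad.
Distance = R·c = 6371 × 1.8194 ≈ 11591 km.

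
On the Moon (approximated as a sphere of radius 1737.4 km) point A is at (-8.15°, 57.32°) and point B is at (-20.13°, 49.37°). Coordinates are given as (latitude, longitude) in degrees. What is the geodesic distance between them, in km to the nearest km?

432 km

With latitudes φ₁ = -8.150°, φ₂ = -20.130° and longitude difference Δλ = -7.950°:
Haversine: a = sin²(Δφ/2) + cos φ₁ cos φ₂ sin²(Δλ/2) = 0.0109 + (0.9899)(0.9389)(0.0048) = 0.01536.
Central angle c = 2·arcsin(√a) = 0.24848 rad.
Distance = R·c = 1737.4 × 0.2485 ≈ 432 km.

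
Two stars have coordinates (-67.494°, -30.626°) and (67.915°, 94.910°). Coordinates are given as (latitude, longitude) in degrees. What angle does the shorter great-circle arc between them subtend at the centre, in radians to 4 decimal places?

Let φ₁ = -1.1780 rad, φ₂ = 1.1853 rad, and Δλ = 2.1910 rad.
Haversine: a = sin²(Δφ/2) + cos φ₁ cos φ₂ sin²(Δλ/2) = 0.8561 + (0.3828)(0.3760)(0.7906) = 0.96985.
Central angle c = 2·arcsin(√a) = 2.79255 rad.
So the angular separation is 2.7926 rad.

2.7926 rad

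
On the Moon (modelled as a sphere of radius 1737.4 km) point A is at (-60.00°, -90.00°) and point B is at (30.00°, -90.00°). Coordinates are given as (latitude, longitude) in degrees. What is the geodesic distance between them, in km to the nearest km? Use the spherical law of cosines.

2729 km

With latitudes φ₁ = -60.000°, φ₂ = 30.000° and longitude difference Δλ = 0.000°:
cos c = sin φ₁ sin φ₂ + cos φ₁ cos φ₂ cos Δλ = (-0.8660)(0.5000) + (0.5000)(0.8660)(1.0000) = 0.00000,
so c = arccos(0.00000) = 1.57080 rad.
Distance = R·c = 1737.4 × 1.5708 ≈ 2729 km.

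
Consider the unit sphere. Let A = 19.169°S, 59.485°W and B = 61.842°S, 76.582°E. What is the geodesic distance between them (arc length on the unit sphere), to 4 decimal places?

1.6023

With latitudes φ₁ = -19.169°, φ₂ = -61.842° and longitude difference Δλ = 136.067°:
cos c = sin φ₁ sin φ₂ + cos φ₁ cos φ₂ cos Δλ = (-0.3284)(-0.8816) + (0.9446)(0.4719)(-0.7202) = -0.03151,
so c = arccos(-0.03151) = 1.60231 rad.
On the unit sphere the arc length equals the central angle: 1.6023.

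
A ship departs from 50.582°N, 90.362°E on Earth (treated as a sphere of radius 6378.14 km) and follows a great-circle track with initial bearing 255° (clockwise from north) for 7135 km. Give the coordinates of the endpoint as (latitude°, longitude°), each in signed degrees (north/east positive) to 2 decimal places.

Angular distance δ = d/R = 7135/6378.14 = 1.11866 rad; initial bearing θ = 4.4506 rad.
sin φ₂ = sin φ₁ cos δ + cos φ₁ sin δ cos θ = (0.7725)(0.4369) + (0.6350)(0.8995)(-0.2588) = 0.1897, so φ₂ = 10.93°.
Δλ = atan2(sin θ sin δ cos φ₁, cos δ − sin φ₁ sin φ₂) = atan2(-0.5517, 0.2904) = -62.243°.
λ₂ = 90.362° − 62.243° = 28.12°.

10.93°, 28.12°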